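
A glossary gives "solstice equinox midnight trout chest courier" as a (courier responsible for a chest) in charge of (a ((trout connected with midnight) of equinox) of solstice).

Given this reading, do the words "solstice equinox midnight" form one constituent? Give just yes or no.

no

The top-level split is [solstice equinox midnight trout] [chest courier]; the full structure is [[solstice [equinox [midnight trout]]] [chest courier]].
"solstice equinox midnight" straddles a constituent boundary, so it is not a single unit.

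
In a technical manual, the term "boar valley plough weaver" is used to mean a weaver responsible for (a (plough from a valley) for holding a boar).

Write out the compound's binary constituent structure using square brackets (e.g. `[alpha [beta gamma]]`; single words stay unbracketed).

[[boar [valley plough]] weaver]

The outermost head in the paraphrase is "weaver", modified by "boar valley plough".
Within "boar valley plough", the head is "plough" (specifically "valley plough") and the modifier is "boar".
Within "valley plough", the head is "plough" and the modifier is "valley".
Assembled: [[boar [valley plough]] weaver].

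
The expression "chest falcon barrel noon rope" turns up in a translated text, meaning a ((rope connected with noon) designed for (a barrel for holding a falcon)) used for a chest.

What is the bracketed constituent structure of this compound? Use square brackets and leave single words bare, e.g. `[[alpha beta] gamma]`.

[chest [[falcon barrel] [noon rope]]]

Whole compound: head "rope" (specifically "falcon barrel noon rope"), modifier "chest".
"falcon barrel noon rope" → head "rope" (specifically "noon rope"), modifier "falcon barrel".
"falcon barrel" → head "barrel", modifier "falcon".
"noon rope" → head "rope", modifier "noon".
Assembled: [chest [[falcon barrel] [noon rope]]].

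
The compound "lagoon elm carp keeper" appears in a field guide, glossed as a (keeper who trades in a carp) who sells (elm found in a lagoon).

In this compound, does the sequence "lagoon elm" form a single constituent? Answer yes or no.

yes

The paraphrase groups the words so that "lagoon elm" is one unit: it corresponds to a single parenthesized sub-phrase.
The full structure is [[lagoon elm] [carp keeper]], in which [lagoon elm] is a constituent.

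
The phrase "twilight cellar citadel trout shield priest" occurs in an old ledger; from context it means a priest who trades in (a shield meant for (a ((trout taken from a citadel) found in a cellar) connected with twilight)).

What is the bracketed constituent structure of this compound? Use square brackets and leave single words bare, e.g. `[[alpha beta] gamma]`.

The outermost head in the paraphrase is "priest", modified by "twilight cellar citadel trout shield".
Inside "twilight cellar citadel trout shield": head "shield", modifier "twilight cellar citadel trout".
Inside "twilight cellar citadel trout": head "trout" (specifically "cellar citadel trout"), modifier "twilight".
Inside "cellar citadel trout": head "trout" (specifically "citadel trout"), modifier "cellar".
Inside "citadel trout": head "trout", modifier "citadel".
So the structure is [[[twilight [cellar [citadel trout]]] shield] priest].

[[[twilight [cellar [citadel trout]]] shield] priest]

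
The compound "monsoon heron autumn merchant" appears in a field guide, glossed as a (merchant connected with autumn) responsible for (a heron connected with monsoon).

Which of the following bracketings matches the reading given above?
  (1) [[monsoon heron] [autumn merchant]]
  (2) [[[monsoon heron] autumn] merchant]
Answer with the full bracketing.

The paraphrase's head is the "merchant" part ("autumn merchant"); its modifier is "monsoon heron".
That top-level split, carried through the inner groups, gives [[monsoon heron] [autumn merchant]].

[[monsoon heron] [autumn merchant]]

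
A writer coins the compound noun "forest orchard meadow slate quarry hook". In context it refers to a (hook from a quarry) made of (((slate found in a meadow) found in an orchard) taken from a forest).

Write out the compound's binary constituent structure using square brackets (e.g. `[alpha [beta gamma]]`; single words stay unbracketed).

[[forest [orchard [meadow slate]]] [quarry hook]]

The outermost head in the paraphrase is "hook" (specifically "quarry hook"), modified by "forest orchard meadow slate".
Inside "forest orchard meadow slate": head "slate" (specifically "orchard meadow slate"), modifier "forest".
Inside "orchard meadow slate": head "slate" (specifically "meadow slate"), modifier "orchard".
Inside "meadow slate": head "slate", modifier "meadow".
Inside "quarry hook": head "hook", modifier "quarry".
Putting it together: [[forest [orchard [meadow slate]]] [quarry hook]].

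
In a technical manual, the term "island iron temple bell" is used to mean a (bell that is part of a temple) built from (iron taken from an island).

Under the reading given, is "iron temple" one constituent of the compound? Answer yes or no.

no

The top-level split is [island iron] [temple bell]; the full structure is [[island iron] [temple bell]].
"iron temple" straddles a constituent boundary, so it is not a single unit.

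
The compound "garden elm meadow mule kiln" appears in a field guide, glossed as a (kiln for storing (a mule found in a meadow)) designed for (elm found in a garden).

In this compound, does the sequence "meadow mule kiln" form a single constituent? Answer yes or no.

The paraphrase groups the words so that "meadow mule kiln" is one unit: it corresponds to a single parenthesized sub-phrase.
The full structure is [[garden elm] [[meadow mule] kiln]], in which [meadow mule kiln] is a constituent.

yes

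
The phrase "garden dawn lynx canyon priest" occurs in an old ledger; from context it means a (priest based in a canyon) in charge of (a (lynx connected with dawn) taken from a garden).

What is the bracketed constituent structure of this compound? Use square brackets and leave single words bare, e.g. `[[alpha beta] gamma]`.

Whole compound: head "priest" (specifically "canyon priest"), modifier "garden dawn lynx".
Within "garden dawn lynx", the head is "lynx" (specifically "dawn lynx") and the modifier is "garden".
Within "dawn lynx", the head is "lynx" and the modifier is "dawn".
Within "canyon priest", the head is "priest" and the modifier is "canyon".
Putting it together: [[garden [dawn lynx]] [canyon priest]].

[[garden [dawn lynx]] [canyon priest]]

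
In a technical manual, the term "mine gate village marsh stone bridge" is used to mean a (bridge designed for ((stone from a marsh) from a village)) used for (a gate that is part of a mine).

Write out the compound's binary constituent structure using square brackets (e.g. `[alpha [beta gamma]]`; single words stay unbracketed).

At the top level: head "bridge" (specifically "village marsh stone bridge"); modifier "mine gate".
Inside "mine gate": head "gate", modifier "mine".
Inside "village marsh stone bridge": head "bridge", modifier "village marsh stone".
Inside "village marsh stone": head "stone" (specifically "marsh stone"), modifier "village".
Inside "marsh stone": head "stone", modifier "marsh".
So the structure is [[mine gate] [[village [marsh stone]] bridge]].

[[mine gate] [[village [marsh stone]] bridge]]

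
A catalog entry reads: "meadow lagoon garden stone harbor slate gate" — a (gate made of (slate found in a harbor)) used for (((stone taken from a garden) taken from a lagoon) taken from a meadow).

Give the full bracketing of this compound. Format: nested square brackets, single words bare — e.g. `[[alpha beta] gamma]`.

Whole compound: head "gate" (specifically "harbor slate gate"), modifier "meadow lagoon garden stone".
Within "meadow lagoon garden stone", the head is "stone" (specifically "lagoon garden stone") and the modifier is "meadow".
Within "lagoon garden stone", the head is "stone" (specifically "garden stone") and the modifier is "lagoon".
Within "garden stone", the head is "stone" and the modifier is "garden".
Within "harbor slate gate", the head is "gate" and the modifier is "harbor slate".
Within "harbor slate", the head is "slate" and the modifier is "harbor".
Putting it together: [[meadow [lagoon [garden stone]]] [[harbor slate] gate]].

[[meadow [lagoon [garden stone]]] [[harbor slate] gate]]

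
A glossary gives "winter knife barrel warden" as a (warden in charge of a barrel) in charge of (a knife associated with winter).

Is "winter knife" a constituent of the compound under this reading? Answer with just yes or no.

The paraphrase groups the words so that "winter knife" is one unit: it corresponds to a single parenthesized sub-phrase.
The full structure is [[winter knife] [barrel warden]], in which [winter knife] is a constituent.

yes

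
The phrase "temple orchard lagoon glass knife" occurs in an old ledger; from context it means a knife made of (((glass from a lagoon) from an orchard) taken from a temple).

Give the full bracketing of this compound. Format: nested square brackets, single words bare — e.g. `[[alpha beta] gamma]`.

[[temple [orchard [lagoon glass]]] knife]

Overall it is a kind of knife; the modifier is "temple orchard lagoon glass".
"temple orchard lagoon glass" → head "glass" (specifically "orchard lagoon glass"), modifier "temple".
"orchard lagoon glass" → head "glass" (specifically "lagoon glass"), modifier "orchard".
"lagoon glass" → head "glass", modifier "lagoon".
Assembled: [[temple [orchard [lagoon glass]]] knife].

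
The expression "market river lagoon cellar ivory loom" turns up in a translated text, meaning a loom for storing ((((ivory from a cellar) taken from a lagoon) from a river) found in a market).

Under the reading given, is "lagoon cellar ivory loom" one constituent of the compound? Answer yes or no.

The top-level split is [market river lagoon cellar ivory] [loom]; the full structure is [[market [river [lagoon [cellar ivory]]]] loom].
"lagoon cellar ivory loom" straddles a constituent boundary, so it is not a single unit.

no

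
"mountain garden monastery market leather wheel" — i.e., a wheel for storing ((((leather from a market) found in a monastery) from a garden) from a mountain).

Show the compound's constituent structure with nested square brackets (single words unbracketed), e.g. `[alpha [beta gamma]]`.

The outermost head in the paraphrase is "wheel", modified by "mountain garden monastery market leather".
Inside "mountain garden monastery market leather": head "leather" (specifically "garden monastery market leather"), modifier "mountain".
Inside "garden monastery market leather": head "leather" (specifically "monastery market leather"), modifier "garden".
Inside "monastery market leather": head "leather" (specifically "market leather"), modifier "monastery".
Inside "market leather": head "leather", modifier "market".
Putting it together: [[mountain [garden [monastery [market leather]]]] wheel].

[[mountain [garden [monastery [market leather]]]] wheel]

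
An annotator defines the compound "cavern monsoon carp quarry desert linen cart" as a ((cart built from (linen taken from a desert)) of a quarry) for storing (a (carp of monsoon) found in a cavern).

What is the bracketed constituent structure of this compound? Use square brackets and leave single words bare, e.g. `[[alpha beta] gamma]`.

[[cavern [monsoon carp]] [quarry [[desert linen] cart]]]

Whole compound: head "cart" (specifically "quarry desert linen cart"), modifier "cavern monsoon carp".
"cavern monsoon carp" → head "carp" (specifically "monsoon carp"), modifier "cavern".
"monsoon carp" → head "carp", modifier "monsoon".
"quarry desert linen cart" → head "cart" (specifically "desert linen cart"), modifier "quarry".
"desert linen cart" → head "cart", modifier "desert linen".
"desert linen" → head "linen", modifier "desert".
Putting it together: [[cavern [monsoon carp]] [quarry [[desert linen] cart]]].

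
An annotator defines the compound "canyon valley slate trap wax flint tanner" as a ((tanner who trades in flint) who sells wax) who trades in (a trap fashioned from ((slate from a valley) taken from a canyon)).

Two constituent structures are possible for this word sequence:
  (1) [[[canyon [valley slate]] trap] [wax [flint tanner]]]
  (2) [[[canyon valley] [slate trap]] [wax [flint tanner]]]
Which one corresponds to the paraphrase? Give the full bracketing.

The paraphrase's head is the "tanner" part ("wax flint tanner"); its modifier is "canyon valley slate trap".
That top-level split, carried through the inner groups, gives [[[canyon [valley slate]] trap] [wax [flint tanner]]].

[[[canyon [valley slate]] trap] [wax [flint tanner]]]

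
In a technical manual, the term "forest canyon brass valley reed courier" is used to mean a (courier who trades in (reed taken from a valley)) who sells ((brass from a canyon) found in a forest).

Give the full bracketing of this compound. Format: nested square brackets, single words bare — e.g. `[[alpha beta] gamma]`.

[[forest [canyon brass]] [[valley reed] courier]]

The outermost head in the paraphrase is "courier" (specifically "valley reed courier"), modified by "forest canyon brass".
"forest canyon brass" → head "brass" (specifically "canyon brass"), modifier "forest".
"canyon brass" → head "brass", modifier "canyon".
"valley reed courier" → head "courier", modifier "valley reed".
"valley reed" → head "reed", modifier "valley".
So the structure is [[forest [canyon brass]] [[valley reed] courier]].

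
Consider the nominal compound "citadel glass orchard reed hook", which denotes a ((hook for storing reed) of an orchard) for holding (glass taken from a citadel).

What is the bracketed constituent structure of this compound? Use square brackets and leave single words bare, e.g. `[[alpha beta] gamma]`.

[[citadel glass] [orchard [reed hook]]]

Overall it is a kind of hook (specifically "orchard reed hook"); the modifier is "citadel glass".
"citadel glass" → head "glass", modifier "citadel".
"orchard reed hook" → head "hook" (specifically "reed hook"), modifier "orchard".
"reed hook" → head "hook", modifier "reed".
Putting it together: [[citadel glass] [orchard [reed hook]]].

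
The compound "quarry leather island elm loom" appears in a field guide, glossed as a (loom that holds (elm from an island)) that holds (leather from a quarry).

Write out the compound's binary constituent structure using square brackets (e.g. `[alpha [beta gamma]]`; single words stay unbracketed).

[[quarry leather] [[island elm] loom]]

At the top level: head "loom" (specifically "island elm loom"); modifier "quarry leather".
Inside "quarry leather": head "leather", modifier "quarry".
Inside "island elm loom": head "loom", modifier "island elm".
Inside "island elm": head "elm", modifier "island".
Putting it together: [[quarry leather] [[island elm] loom]].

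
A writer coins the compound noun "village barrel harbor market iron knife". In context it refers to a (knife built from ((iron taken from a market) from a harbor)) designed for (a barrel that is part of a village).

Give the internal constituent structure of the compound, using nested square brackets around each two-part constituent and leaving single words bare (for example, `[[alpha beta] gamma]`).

[[village barrel] [[harbor [market iron]] knife]]

At the top level: head "knife" (specifically "harbor market iron knife"); modifier "village barrel".
"village barrel" → head "barrel", modifier "village".
"harbor market iron knife" → head "knife", modifier "harbor market iron".
"harbor market iron" → head "iron" (specifically "market iron"), modifier "harbor".
"market iron" → head "iron", modifier "market".
So the structure is [[village barrel] [[harbor [market iron]] knife]].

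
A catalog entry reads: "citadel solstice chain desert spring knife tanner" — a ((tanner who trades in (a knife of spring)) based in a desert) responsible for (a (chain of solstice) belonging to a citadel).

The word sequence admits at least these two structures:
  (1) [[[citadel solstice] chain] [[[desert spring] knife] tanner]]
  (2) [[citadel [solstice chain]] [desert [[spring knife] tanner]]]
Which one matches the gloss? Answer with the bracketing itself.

[[citadel [solstice chain]] [desert [[spring knife] tanner]]]

The paraphrase's head is the "tanner" part ("desert spring knife tanner"); its modifier is "citadel solstice chain".
That top-level split, carried through the inner groups, gives [[citadel [solstice chain]] [desert [[spring knife] tanner]]].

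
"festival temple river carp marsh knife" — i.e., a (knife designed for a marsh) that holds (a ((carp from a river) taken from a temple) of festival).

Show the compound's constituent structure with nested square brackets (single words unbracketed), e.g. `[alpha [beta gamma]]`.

The outermost head in the paraphrase is "knife" (specifically "marsh knife"), modified by "festival temple river carp".
"festival temple river carp" → head "carp" (specifically "temple river carp"), modifier "festival".
"temple river carp" → head "carp" (specifically "river carp"), modifier "temple".
"river carp" → head "carp", modifier "river".
"marsh knife" → head "knife", modifier "marsh".
So the structure is [[festival [temple [river carp]]] [marsh knife]].

[[festival [temple [river carp]]] [marsh knife]]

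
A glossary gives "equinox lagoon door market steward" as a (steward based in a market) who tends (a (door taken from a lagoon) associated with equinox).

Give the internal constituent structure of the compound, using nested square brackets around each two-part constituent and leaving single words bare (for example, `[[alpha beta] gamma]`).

[[equinox [lagoon door]] [market steward]]

The outermost head in the paraphrase is "steward" (specifically "market steward"), modified by "equinox lagoon door".
Within "equinox lagoon door", the head is "door" (specifically "lagoon door") and the modifier is "equinox".
Within "lagoon door", the head is "door" and the modifier is "lagoon".
Within "market steward", the head is "steward" and the modifier is "market".
Assembled: [[equinox [lagoon door]] [market steward]].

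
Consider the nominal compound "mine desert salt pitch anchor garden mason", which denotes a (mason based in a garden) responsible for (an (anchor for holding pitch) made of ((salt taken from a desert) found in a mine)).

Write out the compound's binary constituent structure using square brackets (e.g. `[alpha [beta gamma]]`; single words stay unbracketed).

[[[mine [desert salt]] [pitch anchor]] [garden mason]]

Whole compound: head "mason" (specifically "garden mason"), modifier "mine desert salt pitch anchor".
Inside "mine desert salt pitch anchor": head "anchor" (specifically "pitch anchor"), modifier "mine desert salt".
Inside "mine desert salt": head "salt" (specifically "desert salt"), modifier "mine".
Inside "desert salt": head "salt", modifier "desert".
Inside "pitch anchor": head "anchor", modifier "pitch".
Inside "garden mason": head "mason", modifier "garden".
Putting it together: [[[mine [desert salt]] [pitch anchor]] [garden mason]].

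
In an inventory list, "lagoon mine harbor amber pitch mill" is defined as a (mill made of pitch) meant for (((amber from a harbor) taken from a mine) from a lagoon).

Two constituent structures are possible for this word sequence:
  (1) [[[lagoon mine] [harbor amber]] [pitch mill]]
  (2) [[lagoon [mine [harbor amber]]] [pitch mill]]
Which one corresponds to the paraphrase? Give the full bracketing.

The paraphrase's head is the "mill" part ("pitch mill"); its modifier is "lagoon mine harbor amber".
That top-level split, carried through the inner groups, gives [[lagoon [mine [harbor amber]]] [pitch mill]].

[[lagoon [mine [harbor amber]]] [pitch mill]]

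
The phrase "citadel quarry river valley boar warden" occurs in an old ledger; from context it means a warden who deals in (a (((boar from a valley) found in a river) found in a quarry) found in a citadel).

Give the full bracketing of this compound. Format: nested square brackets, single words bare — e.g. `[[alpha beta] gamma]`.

Whole compound: head "warden", modifier "citadel quarry river valley boar".
Within "citadel quarry river valley boar", the head is "boar" (specifically "quarry river valley boar") and the modifier is "citadel".
Within "quarry river valley boar", the head is "boar" (specifically "river valley boar") and the modifier is "quarry".
Within "river valley boar", the head is "boar" (specifically "valley boar") and the modifier is "river".
Within "valley boar", the head is "boar" and the modifier is "valley".
Assembled: [[citadel [quarry [river [valley boar]]]] warden].

[[citadel [quarry [river [valley boar]]]] warden]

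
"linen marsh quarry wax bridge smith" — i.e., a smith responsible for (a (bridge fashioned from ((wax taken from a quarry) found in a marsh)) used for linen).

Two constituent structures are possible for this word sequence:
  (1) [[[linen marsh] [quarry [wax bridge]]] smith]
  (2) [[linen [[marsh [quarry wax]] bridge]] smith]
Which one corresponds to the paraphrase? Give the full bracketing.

[[linen [[marsh [quarry wax]] bridge]] smith]

The paraphrase's head is the "smith" part ("smith"); its modifier is "linen marsh quarry wax bridge".
That top-level split, carried through the inner groups, gives [[linen [[marsh [quarry wax]] bridge]] smith].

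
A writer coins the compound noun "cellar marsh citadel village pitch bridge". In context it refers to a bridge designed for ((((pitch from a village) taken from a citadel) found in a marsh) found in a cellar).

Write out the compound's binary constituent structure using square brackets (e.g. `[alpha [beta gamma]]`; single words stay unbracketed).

Whole compound: head "bridge", modifier "cellar marsh citadel village pitch".
Inside "cellar marsh citadel village pitch": head "pitch" (specifically "marsh citadel village pitch"), modifier "cellar".
Inside "marsh citadel village pitch": head "pitch" (specifically "citadel village pitch"), modifier "marsh".
Inside "citadel village pitch": head "pitch" (specifically "village pitch"), modifier "citadel".
Inside "village pitch": head "pitch", modifier "village".
So the structure is [[cellar [marsh [citadel [village pitch]]]] bridge].

[[cellar [marsh [citadel [village pitch]]]] bridge]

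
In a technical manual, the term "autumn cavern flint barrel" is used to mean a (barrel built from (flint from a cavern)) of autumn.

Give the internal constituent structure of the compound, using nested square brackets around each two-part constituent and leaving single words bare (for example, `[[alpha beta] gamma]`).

Overall it is a kind of barrel (specifically "cavern flint barrel"); the modifier is "autumn".
Within "cavern flint barrel", the head is "barrel" and the modifier is "cavern flint".
Within "cavern flint", the head is "flint" and the modifier is "cavern".
So the structure is [autumn [[cavern flint] barrel]].

[autumn [[cavern flint] barrel]]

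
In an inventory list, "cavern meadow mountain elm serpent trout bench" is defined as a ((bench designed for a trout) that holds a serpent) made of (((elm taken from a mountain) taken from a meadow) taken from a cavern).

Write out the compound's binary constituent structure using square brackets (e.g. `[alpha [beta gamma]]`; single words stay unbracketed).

[[cavern [meadow [mountain elm]]] [serpent [trout bench]]]

The outermost head in the paraphrase is "bench" (specifically "serpent trout bench"), modified by "cavern meadow mountain elm".
Inside "cavern meadow mountain elm": head "elm" (specifically "meadow mountain elm"), modifier "cavern".
Inside "meadow mountain elm": head "elm" (specifically "mountain elm"), modifier "meadow".
Inside "mountain elm": head "elm", modifier "mountain".
Inside "serpent trout bench": head "bench" (specifically "trout bench"), modifier "serpent".
Inside "trout bench": head "bench", modifier "trout".
Putting it together: [[cavern [meadow [mountain elm]]] [serpent [trout bench]]].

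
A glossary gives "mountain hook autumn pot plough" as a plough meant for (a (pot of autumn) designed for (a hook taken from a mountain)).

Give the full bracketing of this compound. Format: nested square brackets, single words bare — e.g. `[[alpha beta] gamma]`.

[[[mountain hook] [autumn pot]] plough]

The outermost head in the paraphrase is "plough", modified by "mountain hook autumn pot".
Inside "mountain hook autumn pot": head "pot" (specifically "autumn pot"), modifier "mountain hook".
Inside "mountain hook": head "hook", modifier "mountain".
Inside "autumn pot": head "pot", modifier "autumn".
Assembled: [[[mountain hook] [autumn pot]] plough].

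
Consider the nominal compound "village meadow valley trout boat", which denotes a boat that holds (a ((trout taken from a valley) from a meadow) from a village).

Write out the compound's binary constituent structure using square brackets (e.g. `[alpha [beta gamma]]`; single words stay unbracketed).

[[village [meadow [valley trout]]] boat]

Whole compound: head "boat", modifier "village meadow valley trout".
"village meadow valley trout" → head "trout" (specifically "meadow valley trout"), modifier "village".
"meadow valley trout" → head "trout" (specifically "valley trout"), modifier "meadow".
"valley trout" → head "trout", modifier "valley".
So the structure is [[village [meadow [valley trout]]] boat].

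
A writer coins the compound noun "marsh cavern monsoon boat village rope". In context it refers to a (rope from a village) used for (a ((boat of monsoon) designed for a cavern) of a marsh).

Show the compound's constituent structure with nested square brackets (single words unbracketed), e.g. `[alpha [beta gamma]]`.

[[marsh [cavern [monsoon boat]]] [village rope]]

The outermost head in the paraphrase is "rope" (specifically "village rope"), modified by "marsh cavern monsoon boat".
"marsh cavern monsoon boat" → head "boat" (specifically "cavern monsoon boat"), modifier "marsh".
"cavern monsoon boat" → head "boat" (specifically "monsoon boat"), modifier "cavern".
"monsoon boat" → head "boat", modifier "monsoon".
"village rope" → head "rope", modifier "village".
Assembled: [[marsh [cavern [monsoon boat]]] [village rope]].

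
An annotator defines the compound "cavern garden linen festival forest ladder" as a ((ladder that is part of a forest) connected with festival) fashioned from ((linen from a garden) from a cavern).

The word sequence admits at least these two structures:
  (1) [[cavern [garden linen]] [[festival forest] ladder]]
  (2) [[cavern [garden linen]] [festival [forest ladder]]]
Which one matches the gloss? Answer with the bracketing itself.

The paraphrase's head is the "ladder" part ("festival forest ladder"); its modifier is "cavern garden linen".
That top-level split, carried through the inner groups, gives [[cavern [garden linen]] [festival [forest ladder]]].

[[cavern [garden linen]] [festival [forest ladder]]]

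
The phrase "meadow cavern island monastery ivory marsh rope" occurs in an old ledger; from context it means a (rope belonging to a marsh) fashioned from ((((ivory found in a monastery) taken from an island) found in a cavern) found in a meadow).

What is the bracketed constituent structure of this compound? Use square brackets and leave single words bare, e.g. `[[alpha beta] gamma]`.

The outermost head in the paraphrase is "rope" (specifically "marsh rope"), modified by "meadow cavern island monastery ivory".
Within "meadow cavern island monastery ivory", the head is "ivory" (specifically "cavern island monastery ivory") and the modifier is "meadow".
Within "cavern island monastery ivory", the head is "ivory" (specifically "island monastery ivory") and the modifier is "cavern".
Within "island monastery ivory", the head is "ivory" (specifically "monastery ivory") and the modifier is "island".
Within "monastery ivory", the head is "ivory" and the modifier is "monastery".
Within "marsh rope", the head is "rope" and the modifier is "marsh".
Putting it together: [[meadow [cavern [island [monastery ivory]]]] [marsh rope]].

[[meadow [cavern [island [monastery ivory]]]] [marsh rope]]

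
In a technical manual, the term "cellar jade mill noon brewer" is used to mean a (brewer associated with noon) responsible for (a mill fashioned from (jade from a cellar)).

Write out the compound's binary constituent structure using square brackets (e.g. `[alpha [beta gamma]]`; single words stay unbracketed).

At the top level: head "brewer" (specifically "noon brewer"); modifier "cellar jade mill".
"cellar jade mill" → head "mill", modifier "cellar jade".
"cellar jade" → head "jade", modifier "cellar".
"noon brewer" → head "brewer", modifier "noon".
Assembled: [[[cellar jade] mill] [noon brewer]].

[[[cellar jade] mill] [noon brewer]]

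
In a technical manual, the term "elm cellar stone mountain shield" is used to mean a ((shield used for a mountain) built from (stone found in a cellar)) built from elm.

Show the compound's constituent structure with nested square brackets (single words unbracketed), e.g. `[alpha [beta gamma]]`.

At the top level: head "shield" (specifically "cellar stone mountain shield"); modifier "elm".
Inside "cellar stone mountain shield": head "shield" (specifically "mountain shield"), modifier "cellar stone".
Inside "cellar stone": head "stone", modifier "cellar".
Inside "mountain shield": head "shield", modifier "mountain".
Assembled: [elm [[cellar stone] [mountain shield]]].

[elm [[cellar stone] [mountain shield]]]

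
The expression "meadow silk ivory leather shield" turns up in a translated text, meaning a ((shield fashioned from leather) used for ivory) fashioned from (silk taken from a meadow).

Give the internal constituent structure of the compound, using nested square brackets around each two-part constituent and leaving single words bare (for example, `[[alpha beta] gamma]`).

Whole compound: head "shield" (specifically "ivory leather shield"), modifier "meadow silk".
"meadow silk" → head "silk", modifier "meadow".
"ivory leather shield" → head "shield" (specifically "leather shield"), modifier "ivory".
"leather shield" → head "shield", modifier "leather".
So the structure is [[meadow silk] [ivory [leather shield]]].

[[meadow silk] [ivory [leather shield]]]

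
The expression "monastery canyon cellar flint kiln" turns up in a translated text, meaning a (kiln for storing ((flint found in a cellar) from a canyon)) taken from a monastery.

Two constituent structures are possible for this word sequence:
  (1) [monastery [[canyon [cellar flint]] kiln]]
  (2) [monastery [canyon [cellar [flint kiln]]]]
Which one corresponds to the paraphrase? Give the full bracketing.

[monastery [[canyon [cellar flint]] kiln]]

The paraphrase's head is the "kiln" part ("canyon cellar flint kiln"); its modifier is "monastery".
That top-level split, carried through the inner groups, gives [monastery [[canyon [cellar flint]] kiln]].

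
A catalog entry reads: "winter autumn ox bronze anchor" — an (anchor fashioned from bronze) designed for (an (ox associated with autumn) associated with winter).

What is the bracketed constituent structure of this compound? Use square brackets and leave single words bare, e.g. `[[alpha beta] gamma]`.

Whole compound: head "anchor" (specifically "bronze anchor"), modifier "winter autumn ox".
Within "winter autumn ox", the head is "ox" (specifically "autumn ox") and the modifier is "winter".
Within "autumn ox", the head is "ox" and the modifier is "autumn".
Within "bronze anchor", the head is "anchor" and the modifier is "bronze".
Putting it together: [[winter [autumn ox]] [bronze anchor]].

[[winter [autumn ox]] [bronze anchor]]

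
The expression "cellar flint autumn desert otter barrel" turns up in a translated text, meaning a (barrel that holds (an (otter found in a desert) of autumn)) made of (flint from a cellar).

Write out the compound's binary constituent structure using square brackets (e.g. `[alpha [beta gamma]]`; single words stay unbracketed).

[[cellar flint] [[autumn [desert otter]] barrel]]

The outermost head in the paraphrase is "barrel" (specifically "autumn desert otter barrel"), modified by "cellar flint".
Within "cellar flint", the head is "flint" and the modifier is "cellar".
Within "autumn desert otter barrel", the head is "barrel" and the modifier is "autumn desert otter".
Within "autumn desert otter", the head is "otter" (specifically "desert otter") and the modifier is "autumn".
Within "desert otter", the head is "otter" and the modifier is "desert".
Putting it together: [[cellar flint] [[autumn [desert otter]] barrel]].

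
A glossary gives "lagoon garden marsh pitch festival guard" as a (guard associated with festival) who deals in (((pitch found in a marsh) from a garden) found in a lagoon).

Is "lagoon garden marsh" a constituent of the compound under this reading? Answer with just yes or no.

The top-level split is [lagoon garden marsh pitch] [festival guard]; the full structure is [[lagoon [garden [marsh pitch]]] [festival guard]].
"lagoon garden marsh" straddles a constituent boundary, so it is not a single unit.

no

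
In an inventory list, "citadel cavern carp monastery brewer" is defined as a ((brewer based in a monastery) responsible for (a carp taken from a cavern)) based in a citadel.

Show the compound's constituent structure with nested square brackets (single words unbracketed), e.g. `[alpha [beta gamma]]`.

Whole compound: head "brewer" (specifically "cavern carp monastery brewer"), modifier "citadel".
"cavern carp monastery brewer" → head "brewer" (specifically "monastery brewer"), modifier "cavern carp".
"cavern carp" → head "carp", modifier "cavern".
"monastery brewer" → head "brewer", modifier "monastery".
So the structure is [citadel [[cavern carp] [monastery brewer]]].

[citadel [[cavern carp] [monastery brewer]]]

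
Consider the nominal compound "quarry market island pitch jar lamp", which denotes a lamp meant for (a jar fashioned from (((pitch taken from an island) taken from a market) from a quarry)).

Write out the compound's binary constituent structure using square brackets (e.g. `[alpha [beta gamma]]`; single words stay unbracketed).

Whole compound: head "lamp", modifier "quarry market island pitch jar".
Inside "quarry market island pitch jar": head "jar", modifier "quarry market island pitch".
Inside "quarry market island pitch": head "pitch" (specifically "market island pitch"), modifier "quarry".
Inside "market island pitch": head "pitch" (specifically "island pitch"), modifier "market".
Inside "island pitch": head "pitch", modifier "island".
So the structure is [[[quarry [market [island pitch]]] jar] lamp].

[[[quarry [market [island pitch]]] jar] lamp]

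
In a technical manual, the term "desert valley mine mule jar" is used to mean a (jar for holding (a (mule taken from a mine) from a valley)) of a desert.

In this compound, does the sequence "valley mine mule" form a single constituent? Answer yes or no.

yes

The paraphrase groups the words so that "valley mine mule" is one unit: it corresponds to a single parenthesized sub-phrase.
The full structure is [desert [[valley [mine mule]] jar]], in which [valley mine mule] is a constituent.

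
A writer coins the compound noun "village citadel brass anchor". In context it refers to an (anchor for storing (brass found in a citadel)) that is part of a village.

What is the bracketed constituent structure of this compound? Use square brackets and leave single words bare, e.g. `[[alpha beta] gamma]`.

At the top level: head "anchor" (specifically "citadel brass anchor"); modifier "village".
Inside "citadel brass anchor": head "anchor", modifier "citadel brass".
Inside "citadel brass": head "brass", modifier "citadel".
Putting it together: [village [[citadel brass] anchor]].

[village [[citadel brass] anchor]]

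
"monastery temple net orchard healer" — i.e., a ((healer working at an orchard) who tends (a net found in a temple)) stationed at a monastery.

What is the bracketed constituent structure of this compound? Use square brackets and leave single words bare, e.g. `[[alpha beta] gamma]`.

[monastery [[temple net] [orchard healer]]]

Whole compound: head "healer" (specifically "temple net orchard healer"), modifier "monastery".
Within "temple net orchard healer", the head is "healer" (specifically "orchard healer") and the modifier is "temple net".
Within "temple net", the head is "net" and the modifier is "temple".
Within "orchard healer", the head is "healer" and the modifier is "orchard".
Assembled: [monastery [[temple net] [orchard healer]]].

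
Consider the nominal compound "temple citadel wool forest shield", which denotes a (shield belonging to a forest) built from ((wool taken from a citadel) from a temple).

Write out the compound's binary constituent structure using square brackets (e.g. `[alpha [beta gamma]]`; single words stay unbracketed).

[[temple [citadel wool]] [forest shield]]

At the top level: head "shield" (specifically "forest shield"); modifier "temple citadel wool".
Within "temple citadel wool", the head is "wool" (specifically "citadel wool") and the modifier is "temple".
Within "citadel wool", the head is "wool" and the modifier is "citadel".
Within "forest shield", the head is "shield" and the modifier is "forest".
Putting it together: [[temple [citadel wool]] [forest shield]].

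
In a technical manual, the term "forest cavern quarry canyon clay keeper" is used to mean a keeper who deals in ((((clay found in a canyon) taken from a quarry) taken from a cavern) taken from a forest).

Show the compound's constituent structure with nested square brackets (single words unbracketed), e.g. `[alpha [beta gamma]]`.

[[forest [cavern [quarry [canyon clay]]]] keeper]

Overall it is a kind of keeper; the modifier is "forest cavern quarry canyon clay".
Within "forest cavern quarry canyon clay", the head is "clay" (specifically "cavern quarry canyon clay") and the modifier is "forest".
Within "cavern quarry canyon clay", the head is "clay" (specifically "quarry canyon clay") and the modifier is "cavern".
Within "quarry canyon clay", the head is "clay" (specifically "canyon clay") and the modifier is "quarry".
Within "canyon clay", the head is "clay" and the modifier is "canyon".
So the structure is [[forest [cavern [quarry [canyon clay]]]] keeper].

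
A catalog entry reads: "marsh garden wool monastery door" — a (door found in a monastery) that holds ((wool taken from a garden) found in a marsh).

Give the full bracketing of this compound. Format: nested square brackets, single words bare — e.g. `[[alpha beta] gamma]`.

[[marsh [garden wool]] [monastery door]]

At the top level: head "door" (specifically "monastery door"); modifier "marsh garden wool".
Within "marsh garden wool", the head is "wool" (specifically "garden wool") and the modifier is "marsh".
Within "garden wool", the head is "wool" and the modifier is "garden".
Within "monastery door", the head is "door" and the modifier is "monastery".
Assembled: [[marsh [garden wool]] [monastery door]].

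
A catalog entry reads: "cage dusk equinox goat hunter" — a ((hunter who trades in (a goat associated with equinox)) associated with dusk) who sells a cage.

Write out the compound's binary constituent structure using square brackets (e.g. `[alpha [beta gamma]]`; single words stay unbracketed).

The outermost head in the paraphrase is "hunter" (specifically "dusk equinox goat hunter"), modified by "cage".
"dusk equinox goat hunter" → head "hunter" (specifically "equinox goat hunter"), modifier "dusk".
"equinox goat hunter" → head "hunter", modifier "equinox goat".
"equinox goat" → head "goat", modifier "equinox".
Putting it together: [cage [dusk [[equinox goat] hunter]]].

[cage [dusk [[equinox goat] hunter]]]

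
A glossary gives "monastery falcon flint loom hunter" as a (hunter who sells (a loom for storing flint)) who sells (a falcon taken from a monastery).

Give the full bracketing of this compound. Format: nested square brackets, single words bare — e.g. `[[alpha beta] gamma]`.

Overall it is a kind of hunter (specifically "flint loom hunter"); the modifier is "monastery falcon".
"monastery falcon" → head "falcon", modifier "monastery".
"flint loom hunter" → head "hunter", modifier "flint loom".
"flint loom" → head "loom", modifier "flint".
Putting it together: [[monastery falcon] [[flint loom] hunter]].

[[monastery falcon] [[flint loom] hunter]]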